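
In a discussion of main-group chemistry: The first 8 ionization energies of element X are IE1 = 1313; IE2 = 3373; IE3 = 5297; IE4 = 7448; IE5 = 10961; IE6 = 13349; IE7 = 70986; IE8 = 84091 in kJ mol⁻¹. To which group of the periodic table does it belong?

Look for the largest jump between consecutive ionization energies: IE7/IE6 ≈ 5.3, far larger than any earlier ratio.
That jump marks the point where a core electron is being removed. So the atom has 6 valence electrons.
A main-group element with 6 valence electrons is in group 16.

Group 16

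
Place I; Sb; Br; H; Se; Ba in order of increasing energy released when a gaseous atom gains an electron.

Ba < H < Sb < Se < I < Br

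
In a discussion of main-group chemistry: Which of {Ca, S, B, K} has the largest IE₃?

Ca

The third ionization energy removes an electron from the +2 ion. For each element: Ca²⁺ is the bare [Ar] core; S²⁺ still has 4 valence electrons; B²⁺ still has 1 valence electron; K²⁺ is already 1 electron into the core.
Breaking into a closed-shell core is much more expensive than removing a leftover valence electron — K and Ca have the largest IE_3 here.
Valence configurations: S²⁺ [Ne]3s²3p², B²⁺ [He]2s¹.
Approximate IE_3 values (kJ/mol): Ca 4912, S 3357, B 3660, K 4420.
So the third ionization energies run S < B < K < Ca.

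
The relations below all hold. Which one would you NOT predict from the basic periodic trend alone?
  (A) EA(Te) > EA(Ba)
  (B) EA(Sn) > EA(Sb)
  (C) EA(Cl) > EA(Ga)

The general trend: electron affinity increases across a period and decreases down a group.
(A) Te (period 5, group 16) vs Ba (period 6, group 2): the stated order agrees with the simple trend.
(B) Sn (period 5, group 14) vs Sb (period 5, group 15): the stated order contradicts the simple trend.
(C) Cl (period 3, group 17) vs Ga (period 4, group 13): the stated order agrees with the simple trend.
The exception is (B): adding an electron to Sb's half-filled 5p³ is unfavourable, so Sn has the more exothermic EA.

(B)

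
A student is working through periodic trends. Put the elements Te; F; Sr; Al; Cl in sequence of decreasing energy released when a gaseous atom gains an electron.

F is in period 2, group 17; Al is in period 3, group 13; Cl is in period 3, group 17; Sr is in period 5, group 2; Te is in period 5, group 16.
Electron affinity generally becomes more exothermic across a period toward the halogens and less exothermic down a group.
These span different periods and groups, so the two trends combine.
Al > Sr: relative to Sr, both the across-period and down-group shifts push Al's electron affinity up.
Te > Al: the two effects oppose for this pair; the across-period effect wins (190 vs 42 kJ/mol).
F > Te: relative to Te, both the across-period and down-group shifts push F's electron affinity up.
Cl > F: this pair runs against the simple trend — see the exception note.
Note the exception: Cl has a higher electron affinity than F, contrary to the simple trend — F's small 2p subshell makes the incoming electron feel strong e⁻–e⁻ repulsion, so Cl actually releases more energy on gaining an electron.
Tabulated electron affinity (kJ/mol): F 328, Al 42, Cl 349, Sr 5, Te 190.
So from highest to lowest: Cl > F > Te > Al > Sr.

Cl > F > Te > Al > Sr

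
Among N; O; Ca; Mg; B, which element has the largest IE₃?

After 2 electrons have been removed, what remains? N²⁺ still has 3 valence electrons; O²⁺ still has 4 valence electrons; Ca²⁺ is the bare [Ar] core; Mg²⁺ is the bare [Ne] core; B²⁺ still has 1 valence electron.
Usually core removal costs more than valence removal, but here the competition is close: a tightly held n=2 valence electron can cost more to remove than an n=3 core electron, so the actual values have to decide it.
Valence configurations: N²⁺ [He]2s²2p¹, O²⁺ [He]2s²2p², B²⁺ [He]2s¹.
Approximate IE_3 values (kJ/mol): N 4578, O 5300, Ca 4912, Mg 7733, B 3660.
Hence IE_3: B < N < Ca < O < Mg.

Mg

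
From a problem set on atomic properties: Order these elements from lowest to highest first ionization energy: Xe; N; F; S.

S, Xe, N, F

N is in period 2, group 15; F is in period 2, group 17; S is in period 3, group 16; Xe is in period 5, group 18.
First ionization energy rises across a period (greater Z_eff holds electrons more tightly) and falls down a group (valence electrons are farther from the nucleus).
Neither a single period nor a single group — weigh both effects.
Xe > S: the two effects oppose for this pair; the across-period effect wins (1170 vs 1000 kJ/mol).
N > Xe: the two effects oppose for this pair; the down-group effect wins (1402 vs 1170 kJ/mol).
F > N: both are in period 2; the period trend gives F the larger value.
Tabulated first ionization energy (kJ/mol): N 1402, F 1681, S 1000, Xe 1170.
So from lowest to highest: S < Xe < N < F.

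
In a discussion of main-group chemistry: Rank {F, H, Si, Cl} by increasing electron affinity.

Adding an electron releases more energy for atoms nearer the top right (short of the noble gases).
Neither a single period nor a single group — weigh both effects.
Si > H: period and group pull opposite ways; the across-period shift dominates (134 vs 73 kJ/mol).
F > Si: both effects reinforce here, so F is clearly the higher of the two.
Cl > F: this pair runs against the simple trend — see the exception note.
Note the exception: Cl has a higher electron affinity than F, contrary to the simple trend — F's small 2p subshell makes the incoming electron feel strong e⁻–e⁻ repulsion, so Cl actually releases more energy on gaining an electron.
For reference (kJ/mol): H 73, F 328, Si 134, Cl 349.
So from lowest to highest: H < Si < F < Cl.

H < Si < F < Cl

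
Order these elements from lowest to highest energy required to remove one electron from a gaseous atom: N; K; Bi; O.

K, Bi, O, N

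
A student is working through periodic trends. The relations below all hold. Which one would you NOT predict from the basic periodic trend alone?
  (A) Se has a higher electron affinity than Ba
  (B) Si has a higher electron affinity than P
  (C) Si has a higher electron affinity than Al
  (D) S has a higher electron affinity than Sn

(B)

The general trend: electron affinity increases across a period and decreases down a group.
(A) Se (period 4, group 16) vs Ba (period 6, group 2): the stated order agrees with the simple trend.
(B) Si (period 3, group 14) vs P (period 3, group 15): the stated order contradicts the simple trend.
(C) Si (period 3, group 14) vs Al (period 3, group 13): the stated order agrees with the simple trend.
(D) S (period 3, group 16) vs Sn (period 5, group 14): the stated order agrees with the simple trend.
The exception is (B): adding an electron to P's half-filled 3p³ is unfavourable, so Si (3p²) has the more exothermic EA.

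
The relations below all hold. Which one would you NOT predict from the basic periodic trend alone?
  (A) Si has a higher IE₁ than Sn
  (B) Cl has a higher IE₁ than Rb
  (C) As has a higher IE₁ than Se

The general trend: IE₁ increases across a period and decreases down a group.
(A) Si (period 3, group 14) vs Sn (period 5, group 14): the stated order agrees with the simple trend.
(B) Cl (period 3, group 17) vs Rb (period 5, group 1): the stated order agrees with the simple trend.
(C) As (period 4, group 15) vs Se (period 4, group 16): the stated order contradicts the simple trend.
The exception is (C): Se (4p⁴) ionizes more easily than half-filled As (4p³).

(C)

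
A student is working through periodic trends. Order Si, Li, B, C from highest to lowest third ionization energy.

Li > C > B > Si

Consider each +2 ion: Si²⁺ still has 2 valence electrons; Li²⁺ is already 1 electron into the core; B²⁺ still has 1 valence electron; C²⁺ still has 2 valence electrons.
Core electrons are held far more tightly than valence electrons, so Li tops the IE_3 order.
Valence configurations: Si²⁺ [Ne]3s², B²⁺ [He]2s¹, C²⁺ [He]2s².
The numbers (kJ/mol): Si 3232, Li 11815, B 3660, C 4620.
Hence IE_3: Si < B < C < Li.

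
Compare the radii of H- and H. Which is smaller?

Forming H- adds 1 electron to H. More electron–electron repulsion in the same shell, with unchanged nuclear charge, lets the cloud expand.
An anion is larger than its parent atom: H- > H.

H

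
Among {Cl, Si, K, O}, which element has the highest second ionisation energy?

O

After 1 electron has been removed, what remains? Cl⁺ still has 6 valence electrons; Si⁺ still has 3 valence electrons; K⁺ is the bare [Ar] core; O⁺ still has 5 valence electrons.
Usually core removal costs more than valence removal, but here the competition is close: a tightly held n=2 valence electron can cost more to remove than an n=3 core electron, so the actual values have to decide it.
Valence configurations: Cl⁺ [Ne]3s²3p⁴, Si⁺ [Ne]3s²3p¹, O⁺ [He]2s²2p³.
Tabulated IE_2 (kJ/mol): Cl 2298, Si 1577, K 3052, O 3388.
Putting it together, IE_2: Si < Cl < K < O.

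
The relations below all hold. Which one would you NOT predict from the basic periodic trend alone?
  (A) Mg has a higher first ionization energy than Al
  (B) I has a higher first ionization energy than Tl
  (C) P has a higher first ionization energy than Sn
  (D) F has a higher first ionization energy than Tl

The general trend: first ionization energy increases across a period and decreases down a group.
(A) Mg (period 3, group 2) vs Al (period 3, group 13): the stated order contradicts the simple trend.
(B) I (period 5, group 17) vs Tl (period 6, group 13): the stated order agrees with the simple trend.
(C) P (period 3, group 15) vs Sn (period 5, group 14): the stated order agrees with the simple trend.
(D) F (period 2, group 17) vs Tl (period 6, group 13): the stated order agrees with the simple trend.
The exception is (A): Al's single 3p electron is easier to remove than one from Mg's filled 3s².

(A)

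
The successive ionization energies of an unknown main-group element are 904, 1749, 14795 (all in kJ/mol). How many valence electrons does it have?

2

Look for the largest jump between consecutive ionization energies: IE3/IE2 ≈ 8.5, far larger than any earlier ratio.
That jump marks the point where a core electron is being removed. So the atom has 2 valence electrons.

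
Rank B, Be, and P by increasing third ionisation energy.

After 2 electrons have been removed, what remains? B²⁺ still has 1 valence electron; Be²⁺ is the bare [He] core; P²⁺ still has 3 valence electrons.
Pulling an electron out of a noble-gas core costs far more than removing a remaining valence electron, so Be sits at the high end of IE_3.
Valence configurations: B²⁺ [He]2s¹, P²⁺ [Ne]3s²3p¹.
Approximate IE_3 values (kJ/mol): B 3660, Be 14849, P 2914.
So the third ionization energies run P < B < Be.

P < B < Be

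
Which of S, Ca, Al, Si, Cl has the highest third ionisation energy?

IE_3 is the cost of taking one more electron from the +2 cation: S²⁺ still has 4 valence electrons; Ca²⁺ is the bare [Ar] core; Al²⁺ still has 1 valence electron; Si²⁺ still has 2 valence electrons; Cl²⁺ still has 5 valence electrons.
Core electrons are held far more tightly than valence electrons, so Ca tops the IE_3 order.
Valence configurations: S²⁺ [Ne]3s²3p², Al²⁺ [Ne]3s¹, Si²⁺ [Ne]3s², Cl²⁺ [Ne]3s²3p³.
The numbers (kJ/mol): S 3357, Ca 4912, Al 2745, Si 3232, Cl 3822.
Overall IE_3 order: Al < Si < S < Cl < Ca.

Ca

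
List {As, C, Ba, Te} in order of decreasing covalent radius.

Ba > Te > As > C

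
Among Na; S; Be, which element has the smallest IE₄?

S

After 3 electrons have been removed, what remains? Na³⁺ is already 2 electrons into the core; S³⁺ still has 3 valence electrons; Be³⁺ is already 1 electron into the core.
Pulling an electron out of a noble-gas core costs far more than removing a remaining valence electron, so Na and Be sit at the high end of IE_4.
The numbers (kJ/mol): Na 9543, S 4556, Be 21007.
Overall IE_4 order: S < Na < Be.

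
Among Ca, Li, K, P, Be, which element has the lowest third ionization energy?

P

Consider each +2 ion: Ca²⁺ is the bare [Ar] core; Li²⁺ is already 1 electron into the core; K²⁺ is already 1 electron into the core; P²⁺ still has 3 valence electrons; Be²⁺ is the bare [He] core.
Core electrons are held far more tightly than valence electrons, so K, Ca, Li and Be top the IE_3 order.
Tabulated IE_3 (kJ/mol): Ca 4912, Li 11815, K 4420, P 2914, Be 14849.
Hence IE_3: P < K < Ca < Li < Be.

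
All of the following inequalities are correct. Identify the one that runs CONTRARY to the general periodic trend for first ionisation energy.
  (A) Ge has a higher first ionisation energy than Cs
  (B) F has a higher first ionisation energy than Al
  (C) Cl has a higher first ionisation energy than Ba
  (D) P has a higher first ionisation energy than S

(D)

The general trend: first ionisation energy increases across a period and decreases down a group.
(A) Ge (period 4, group 14) vs Cs (period 6, group 1): the stated order agrees with the simple trend.
(B) F (period 2, group 17) vs Al (period 3, group 13): the stated order agrees with the simple trend.
(C) Cl (period 3, group 17) vs Ba (period 6, group 2): the stated order agrees with the simple trend.
(D) P (period 3, group 15) vs S (period 3, group 16): the stated order contradicts the simple trend.
The exception is (D): S (3p⁴) ionizes more easily than half-filled P (3p³) because the paired 3p electron in S is pushed out by e⁻–e⁻ repulsion.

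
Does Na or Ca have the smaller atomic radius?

Na

Na is in period 3, group 1; Ca is in period 4, group 2.
Across a period the added protons contract the valence shell; down a group each new principal shell makes the atom larger.
A diagonal step moves right (one effect) and down (the opposite effect) at once.
Ca > Na: period and group pull opposite ways; the down-group shift dominates (171 vs 155 pm).
For reference (pm): Na 155, Ca 171.
So Na has the smaller atomic radius (Na < Ca).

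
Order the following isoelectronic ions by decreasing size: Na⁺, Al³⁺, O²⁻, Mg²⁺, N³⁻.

N³⁻ > O²⁻ > Na⁺ > Mg²⁺ > Al³⁺

All of these have 10 electrons, so size is governed by nuclear charge alone: the more protons, the stronger the pull on the same electron cloud, and the smaller the ion.
Nuclear charges: Al³⁺ (Z=13), Mg²⁺ (Z=12), Na⁺ (Z=11), O²⁻ (Z=8), N³⁻ (Z=7).
Largest to smallest: N³⁻ > O²⁻ > Na⁺ > Mg²⁺ > Al³⁺.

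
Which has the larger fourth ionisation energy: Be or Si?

Consider each +3 ion: Be³⁺ is already 1 electron into the core; Si³⁺ still has 1 valence electron.
Pulling an electron out of a noble-gas core costs far more than removing a remaining valence electron, so Be sits at the high end of IE_4.
Approximate IE_4 values (kJ/mol): Be 21007, Si 4356.
So the fourth ionization energies run Si < Be.

Be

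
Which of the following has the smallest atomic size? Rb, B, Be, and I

Be is in period 2, group 2; B is in period 2, group 13; Rb is in period 5, group 1; I is in period 5, group 17.
Radius decreases left→right (rising Z_eff, same n) and increases top→bottom (higher n).
These span different periods and groups, so the two trends combine.
Be > B: Be lies to the left of B in period 2, so the across-period effect alone puts Be larger.
I > Be: period and group pull opposite ways; the down-group shift dominates (133 vs 102 pm).
Rb > I: both are in period 5; the period trend gives Rb the larger value.
Tabulated atomic radius (pm): Be 102, B 85, Rb 210, I 133.
The smallest atomic size among these belongs to B.

B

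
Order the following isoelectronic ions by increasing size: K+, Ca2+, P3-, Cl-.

Ca2+, K+, Cl-, P3-

All of these have 18 electrons, so size is governed by nuclear charge alone: the more protons, the stronger the pull on the same electron cloud, and the smaller the ion.
Nuclear charges: Ca2+ (Z=20), K+ (Z=19), Cl- (Z=17), P3- (Z=15).
Smallest to largest: Ca2+ < K+ < Cl- < P3-.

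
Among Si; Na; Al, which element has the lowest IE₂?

After 1 electron has been removed, what remains? Si⁺ still has 3 valence electrons; Na⁺ is the bare [Ne] core; Al⁺ still has 2 valence electrons.
Core electrons are held far more tightly than valence electrons, so Na tops the IE_2 order.
Valence configurations: Si⁺ [Ne]3s²3p¹, Al⁺ [Ne]3s².
Si⁺ loses a lone 3p electron whereas Al⁺ must break into a filled 3s² pair, so IE_2(Al) > IE_2(Si) even though Si has the higher nuclear charge.
Tabulated IE_2 (kJ/mol): Si 1577, Na 4562, Al 1817.
Overall IE_2 order: Si < Al < Na.

Si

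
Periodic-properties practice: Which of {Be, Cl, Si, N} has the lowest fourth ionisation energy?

Si

The fourth ionization energy removes an electron from the +3 ion. For each element: Be³⁺ is already 1 electron into the core; Cl³⁺ still has 4 valence electrons; Si³⁺ still has 1 valence electron; N³⁺ still has 2 valence electrons.
Pulling an electron out of a noble-gas core costs far more than removing a remaining valence electron, so Be sits at the high end of IE_4.
Valence configurations: Cl³⁺ [Ne]3s²3p², Si³⁺ [Ne]3s¹, N³⁺ [He]2s².
Approximate IE_4 values (kJ/mol): Be 21007, Cl 5159, Si 4356, N 7475.
Overall IE_4 order: Si < Cl < N < Be.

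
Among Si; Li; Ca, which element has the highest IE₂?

Li

Consider each +1 ion: Si⁺ still has 3 valence electrons; Li⁺ is the bare [He] core; Ca⁺ still has 1 valence electron.
Core electrons are held far more tightly than valence electrons, so Li tops the IE_2 order.
Valence configurations: Si⁺ [Ne]3s²3p¹, Ca⁺ [Ar]4s¹.
The numbers (kJ/mol): Si 1577, Li 7298, Ca 1145.
Hence IE_2: Ca < Si < Li.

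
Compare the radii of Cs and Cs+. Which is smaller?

Forming Cs+ removes 1 electron from Cs. Fewer electrons for the same nuclear charge means less shielding and a higher Z_eff on the remaining electrons, and for main-group metals the entire outer shell is lost.
A cation is smaller than its parent atom: Cs+ < Cs.

Cs+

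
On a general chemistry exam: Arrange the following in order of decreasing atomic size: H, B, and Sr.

H is in period 1, group 1; B is in period 2, group 13; Sr is in period 5, group 2.
Atomic radius shrinks across a period as nuclear charge pulls the same shell inward, and grows down a group as new shells are added.
Here both period and group differ, so the two effects have to be weighed against each other.
B > H: period and group pull opposite ways; the down-group shift dominates (85 vs 32 pm).
Sr > B: both effects reinforce here, so Sr is clearly the larger of the two.
Approximate values (pm): H 32, B 85, Sr 185.
So from largest to smallest: Sr > B > H.

Sr > B > H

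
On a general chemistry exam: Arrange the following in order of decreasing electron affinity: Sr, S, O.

S > O > Sr

Electron affinity generally becomes more exothermic across a period toward the halogens and less exothermic down a group.
These span different periods and groups, so the two trends combine.
O > Sr: both effects reinforce here, so O is clearly the higher of the two.
S > O: this pair runs against the simple trend — see the exception note.
Note the exception: S has a higher electron affinity than O, contrary to the simple trend — the compact 2p subshell of O repels the added electron more than S's larger 3p does.
Approximate values (kJ/mol): O 141, S 200, Sr 5.
So from highest to lowest: S > O > Sr.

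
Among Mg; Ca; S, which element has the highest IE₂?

IE_2 is the cost of taking one more electron from the +1 cation: Mg⁺ still has 1 valence electron; Ca⁺ still has 1 valence electron; S⁺ still has 5 valence electrons.
All are still removing valence electrons, so compare the +1 ions as you would atoms: IE_2 generally rises across a period (higher Z_eff) and falls down a group (larger shell), subject to the usual subshell exceptions.
Valence configurations: Mg⁺ [Ne]3s¹, Ca⁺ [Ar]4s¹, S⁺ [Ne]3s²3p³.
Tabulated IE_2 (kJ/mol): Mg 1451, Ca 1145, S 2252.
Overall IE_2 order: Ca < Mg < S.

S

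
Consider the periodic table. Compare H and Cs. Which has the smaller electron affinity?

Cs

H is in period 1, group 1; Cs is in period 6, group 1.
Atoms with high Z_eff and room in the valence shell (especially the halogens) have the most exothermic electron affinities.
All are in group 1, so electron affinity increases up the group.
So Cs has the smaller electron affinity (Cs < H).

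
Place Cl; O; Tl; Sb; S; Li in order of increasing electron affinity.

Tl < Li < Sb < O < S < Cl

Li is in period 2, group 1; O is in period 2, group 16; S is in period 3, group 16; Cl is in period 3, group 17; Sb is in period 5, group 15; Tl is in period 6, group 13.
Adding an electron releases more energy for atoms nearer the top right (short of the noble gases).
Here both period and group differ, so the two effects have to be weighed against each other.
Li > Tl: period and group pull opposite ways; the down-group shift dominates (60 vs 19 kJ/mol).
Sb > Li: period and group pull opposite ways; the across-period shift dominates (103 vs 60 kJ/mol).
O > Sb: relative to Sb, both the across-period and down-group shifts push O's electron affinity up.
S > O: this pair runs against the simple trend — see the exception note.
Cl > S: Cl lies to the right of S in period 3, so the across-period effect alone puts Cl higher.
Note the exception: S has a higher electron affinity than O, contrary to the simple trend — the compact 2p subshell of O repels the added electron more than S's larger 3p does.
Approximate values (kJ/mol): Li 60, O 141, S 200, Cl 349, Sb 103, Tl 19.
So from lowest to highest: Tl < Li < Sb < O < S < Cl.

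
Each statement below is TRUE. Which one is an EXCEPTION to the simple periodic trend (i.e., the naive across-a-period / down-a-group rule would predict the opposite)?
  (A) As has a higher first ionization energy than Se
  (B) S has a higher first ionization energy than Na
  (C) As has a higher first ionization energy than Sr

(A)

The general trend: first ionization energy increases across a period and decreases down a group.
(A) As (period 4, group 15) vs Se (period 4, group 16): the stated order contradicts the simple trend.
(B) S (period 3, group 16) vs Na (period 3, group 1): the stated order agrees with the simple trend.
(C) As (period 4, group 15) vs Sr (period 5, group 2): the stated order agrees with the simple trend.
The exception is (A): Se (4p⁴) ionizes more easily than half-filled As (4p³).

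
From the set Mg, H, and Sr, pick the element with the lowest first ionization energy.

Across a period the outer electron is held more tightly (higher IE₁); down a group it sits in a higher shell, more shielded, and comes off more easily.
These span different periods and groups, so the two trends combine.
Mg > Sr: Mg sits above Sr in group 2, so the down-group effect alone puts Mg higher.
H > Mg: the two effects oppose for this pair; the down-group effect wins (1312 vs 738 kJ/mol).
Approximate values (kJ/mol): H 1312, Mg 738, Sr 550.
The lowest first ionization energy among these belongs to Sr.

Sr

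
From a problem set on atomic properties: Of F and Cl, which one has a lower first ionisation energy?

Cl

F is in period 2, group 17; Cl is in period 3, group 17.
IE₁ increases left→right with effective nuclear charge and decreases top→bottom as the valence shell moves farther out.
All are in group 17, so first ionization energy increases up the group.
So Cl has the lower first ionisation energy (Cl < F).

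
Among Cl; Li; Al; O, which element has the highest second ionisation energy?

Li

IE_2 is the cost of taking one more electron from the +1 cation: Cl⁺ still has 6 valence electrons; Li⁺ is the bare [He] core; Al⁺ still has 2 valence electrons; O⁺ still has 5 valence electrons.
Pulling an electron out of a noble-gas core costs far more than removing a remaining valence electron, so Li sits at the high end of IE_2.
Valence configurations: Cl⁺ [Ne]3s²3p⁴, Al⁺ [Ne]3s², O⁺ [He]2s²2p³.
Tabulated IE_2 (kJ/mol): Cl 2298, Li 7298, Al 1817, O 3388.
Hence IE_2: Al < Cl < O < Li.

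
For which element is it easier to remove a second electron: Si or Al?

Si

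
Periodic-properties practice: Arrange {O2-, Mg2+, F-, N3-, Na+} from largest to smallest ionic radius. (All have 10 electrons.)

All of these have 10 electrons, so size is governed by nuclear charge alone: the more protons, the stronger the pull on the same electron cloud, and the smaller the ion.
Nuclear charges: Mg2+ (Z=12), Na+ (Z=11), F- (Z=9), O2- (Z=8), N3- (Z=7).
Largest to smallest: N3- > O2- > F- > Na+ > Mg2+.

N3- > O2- > F- > Na+ > Mg2+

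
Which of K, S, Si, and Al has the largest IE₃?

The third ionization energy removes an electron from the +2 ion. For each element: K²⁺ is already 1 electron into the core; S²⁺ still has 4 valence electrons; Si²⁺ still has 2 valence electrons; Al²⁺ still has 1 valence electron.
Pulling an electron out of a noble-gas core costs far more than removing a remaining valence electron, so K sits at the high end of IE_3.
Valence configurations: S²⁺ [Ne]3s²3p², Si²⁺ [Ne]3s², Al²⁺ [Ne]3s¹.
Tabulated IE_3 (kJ/mol): K 4420, S 3357, Si 3232, Al 2745.
Overall IE_3 order: Al < Si < S < K.

K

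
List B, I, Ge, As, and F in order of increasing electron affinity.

B is in period 2, group 13; F is in period 2, group 17; Ge is in period 4, group 14; As is in period 4, group 15; I is in period 5, group 17.
Electron affinity generally becomes more exothermic across a period toward the halogens and less exothermic down a group.
These span different periods and groups, so the two trends combine.
As > B: period and group pull opposite ways; the across-period shift dominates (78 vs 27 kJ/mol).
Ge > As: this pair runs against the simple trend — see the exception note.
I > Ge: period and group pull opposite ways; the across-period shift dominates (295 vs 119 kJ/mol).
F > I: they share group 17; the group trend gives F the larger value.
Note the exception: Ge has a higher electron affinity than As, contrary to the simple trend — adding an electron to As's half-filled 4p³ is unfavourable, so Ge (4p²) has the more exothermic EA.
Approximate values (kJ/mol): B 27, F 328, Ge 119, As 78, I 295.
So from lowest to highest: B < As < Ge < I < F.

B < As < Ge < I < F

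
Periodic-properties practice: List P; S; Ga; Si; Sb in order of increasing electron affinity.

Si is in period 3, group 14; P is in period 3, group 15; S is in period 3, group 16; Ga is in period 4, group 13; Sb is in period 5, group 15.
EA tends to increase across a period and decrease down a group, though the pattern is less regular than for IE or radius.
These span different periods and groups, so the two trends combine.
P > Ga: relative to Ga, both the across-period and down-group shifts push P's electron affinity up.
Sb > P: this pair runs against the simple trend — see the exception note.
Si > Sb: period and group pull opposite ways; the down-group shift dominates (134 vs 103 kJ/mol).
S > Si: S lies to the right of Si in period 3, so the across-period effect alone puts S higher.
Note the exception: Sb has a higher electron affinity than P, contrary to the simple trend — both are half-filled np³, but the pairing/repulsion penalty for the added electron shrinks as the p orbitals become larger and more diffuse down the group, and for Sb that outweighs the weaker nuclear attraction.
Note the exception: Si has a higher electron affinity than P, contrary to the simple trend — adding an electron to P's half-filled 3p³ is unfavourable, so Si (3p²) has the more exothermic EA.
For reference (kJ/mol): Si 134, P 72, S 200, Ga 29, Sb 103.
So from lowest to highest: Ga < P < Sb < Si < S.

Ga, P, Sb, Si, S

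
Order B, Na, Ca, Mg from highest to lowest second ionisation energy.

Na > B > Mg > Ca

The second ionization energy removes an electron from the +1 ion. For each element: B⁺ still has 2 valence electrons; Na⁺ is the bare [Ne] core; Ca⁺ still has 1 valence electron; Mg⁺ still has 1 valence electron.
Breaking into a closed-shell core is much more expensive than removing a leftover valence electron — Na has the largest IE_2 here.
Valence configurations: B⁺ [He]2s², Ca⁺ [Ar]4s¹, Mg⁺ [Ne]3s¹.
Tabulated IE_2 (kJ/mol): B 2427, Na 4562, Ca 1145, Mg 1451.
Putting it together, IE_2: Ca < Mg < B < Na.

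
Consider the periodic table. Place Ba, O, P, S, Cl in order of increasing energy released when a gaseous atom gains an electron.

O is in period 2, group 16; P is in period 3, group 15; S is in period 3, group 16; Cl is in period 3, group 17; Ba is in period 6, group 2.
Atoms with high Z_eff and room in the valence shell (especially the halogens) have the most exothermic electron affinities.
Neither a single period nor a single group — weigh both effects.
P > Ba: relative to Ba, both the across-period and down-group shifts push P's electron affinity up.
O > P: relative to P, both the across-period and down-group shifts push O's electron affinity up.
S > O: this pair runs against the simple trend — see the exception note.
Cl > S: Cl lies to the right of S in period 3, so the across-period effect alone puts Cl higher.
Note the exception: S has a higher electron affinity than O, contrary to the simple trend — the compact 2p subshell of O repels the added electron more than S's larger 3p does.
For reference (kJ/mol): O 141, P 72, S 200, Cl 349, Ba 14.
So from lowest to highest: Ba < P < O < S < Cl.

Ba, P, O, S, Cl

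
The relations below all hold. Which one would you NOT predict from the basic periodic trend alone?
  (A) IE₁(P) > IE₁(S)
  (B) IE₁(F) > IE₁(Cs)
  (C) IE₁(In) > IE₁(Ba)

The general trend: first ionisation energy increases across a period and decreases down a group.
(A) P (period 3, group 15) vs S (period 3, group 16): the stated order contradicts the simple trend.
(B) F (period 2, group 17) vs Cs (period 6, group 1): the stated order agrees with the simple trend.
(C) In (period 5, group 13) vs Ba (period 6, group 2): the stated order agrees with the simple trend.
The exception is (A): S (3p⁴) ionizes more easily than half-filled P (3p³) because the paired 3p electron in S is pushed out by e⁻–e⁻ repulsion.

(A)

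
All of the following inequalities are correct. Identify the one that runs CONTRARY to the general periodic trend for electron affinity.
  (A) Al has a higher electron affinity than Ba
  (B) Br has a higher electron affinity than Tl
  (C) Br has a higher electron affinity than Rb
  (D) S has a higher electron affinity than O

(D)

The general trend: electron affinity increases across a period and decreases down a group.
(A) Al (period 3, group 13) vs Ba (period 6, group 2): the stated order agrees with the simple trend.
(B) Br (period 4, group 17) vs Tl (period 6, group 13): the stated order agrees with the simple trend.
(C) Br (period 4, group 17) vs Rb (period 5, group 1): the stated order agrees with the simple trend.
(D) S (period 3, group 16) vs O (period 2, group 16): the stated order contradicts the simple trend.
The exception is (D): the compact 2p subshell of O repels the added electron more than S's larger 3p does.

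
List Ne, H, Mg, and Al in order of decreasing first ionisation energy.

Ne, H, Mg, Al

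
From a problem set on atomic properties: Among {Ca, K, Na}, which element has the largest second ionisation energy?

The second ionization energy removes an electron from the +1 ion. For each element: Ca⁺ still has 1 valence electron; K⁺ is the bare [Ar] core; Na⁺ is the bare [Ne] core.
Breaking into a closed-shell core is much more expensive than removing a leftover valence electron — K and Na have the largest IE_2 here.
The numbers (kJ/mol): Ca 1145, K 3052, Na 4562.
So the second ionization energies run Ca < K < Na.

Na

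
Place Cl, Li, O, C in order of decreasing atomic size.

Li > Cl > C > O

Li is in period 2, group 1; C is in period 2, group 14; O is in period 2, group 16; Cl is in period 3, group 17.
Atomic radius shrinks across a period as nuclear charge pulls the same shell inward, and grows down a group as new shells are added.
These span different periods and groups, so the two trends combine.
C > O: C lies to the left of O in period 2, so the across-period effect alone puts C larger.
Cl > C: the two effects oppose for this pair; the down-group effect wins (99 vs 75 pm).
Li > Cl: the two effects oppose for this pair; the across-period effect wins (133 vs 99 pm).
Tabulated atomic radius (pm): Li 133, C 75, O 63, Cl 99.
So from largest to smallest: Li > Cl > C > O.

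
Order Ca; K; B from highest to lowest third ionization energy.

IE_3 is the cost of taking one more electron from the +2 cation: Ca²⁺ is the bare [Ar] core; K²⁺ is already 1 electron into the core; B²⁺ still has 1 valence electron.
Pulling an electron out of a noble-gas core costs far more than removing a remaining valence electron, so K and Ca sit at the high end of IE_3.
Approximate IE_3 values (kJ/mol): Ca 4912, K 4420, B 3660.
Putting it together, IE_3: B < K < Ca.

Ca > K > B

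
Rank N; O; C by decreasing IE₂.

After 1 electron has been removed, what remains? N⁺ still has 4 valence electrons; O⁺ still has 5 valence electrons; C⁺ still has 3 valence electrons.
All are still removing valence electrons, so compare the +1 ions as you would atoms: IE_2 generally rises across a period (higher Z_eff) and falls down a group (larger shell), subject to the usual subshell exceptions.
Valence configurations: N⁺ [He]2s²2p², O⁺ [He]2s²2p³, C⁺ [He]2s²2p¹.
The numbers (kJ/mol): N 2856, O 3388, C 2353.
Putting it together, IE_2: C < N < O.

O > N > C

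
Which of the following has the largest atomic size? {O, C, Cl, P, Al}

Al

C is in period 2, group 14; O is in period 2, group 16; Al is in period 3, group 13; P is in period 3, group 15; Cl is in period 3, group 17.
Moving right in a period, electrons are added to the same shell under a stronger nuclear pull, so atoms get smaller; moving down, a new shell is opened and atoms get larger.
Neither a single period nor a single group — weigh both effects.
C > O: both are in period 2; the period trend gives C the larger value.
Cl > C: period and group pull opposite ways; the down-group shift dominates (99 vs 75 pm).
P > Cl: P lies to the left of Cl in period 3, so the across-period effect alone puts P larger.
Al > P: Al lies to the left of P in period 3, so the across-period effect alone puts Al larger.
Tabulated atomic radius (pm): C 75, O 63, Al 126, P 111, Cl 99.
The largest atomic size among these belongs to Al.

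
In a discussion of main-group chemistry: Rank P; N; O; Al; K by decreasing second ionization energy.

O > K > N > P > Al

Consider each +1 ion: P⁺ still has 4 valence electrons; N⁺ still has 4 valence electrons; O⁺ still has 5 valence electrons; Al⁺ still has 2 valence electrons; K⁺ is the bare [Ar] core.
Usually core removal costs more than valence removal, but here the competition is close: a tightly held n=2 valence electron can cost more to remove than an n=3 core electron, so the actual values have to decide it.
Valence configurations: P⁺ [Ne]3s²3p², N⁺ [He]2s²2p², O⁺ [He]2s²2p³, Al⁺ [Ne]3s².
Approximate IE_2 values (kJ/mol): P 1907, N 2856, O 3388, Al 1817, K 3052.
So the second ionization energies run Al < P < N < K < O.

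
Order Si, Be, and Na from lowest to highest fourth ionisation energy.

Si, Na, Be

Consider each +3 ion: Si³⁺ still has 1 valence electron; Be³⁺ is already 1 electron into the core; Na³⁺ is already 2 electrons into the core.
Breaking into a closed-shell core is much more expensive than removing a leftover valence electron — Na and Be have the largest IE_4 here.
Approximate IE_4 values (kJ/mol): Si 4356, Be 21007, Na 9543.
Putting it together, IE_4: Si < Na < Be.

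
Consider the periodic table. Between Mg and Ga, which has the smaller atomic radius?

Ga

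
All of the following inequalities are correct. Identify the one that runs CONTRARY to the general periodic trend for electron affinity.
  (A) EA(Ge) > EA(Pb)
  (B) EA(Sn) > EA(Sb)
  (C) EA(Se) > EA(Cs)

The general trend: electron affinity increases across a period and decreases down a group.
(A) Ge (period 4, group 14) vs Pb (period 6, group 14): the stated order agrees with the simple trend.
(B) Sn (period 5, group 14) vs Sb (period 5, group 15): the stated order contradicts the simple trend.
(C) Se (period 4, group 16) vs Cs (period 6, group 1): the stated order agrees with the simple trend.
The exception is (B): adding an electron to Sb's half-filled 5p³ is unfavourable, so Sn has the more exothermic EA.

(B)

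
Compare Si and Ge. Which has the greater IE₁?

Si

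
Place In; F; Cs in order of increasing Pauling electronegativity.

Cs < In < F

F is in period 2, group 17; In is in period 5, group 13; Cs is in period 6, group 1.
Smaller atoms with higher effective nuclear charge are more electronegative.
These span different periods and groups, so the two trends combine.
In > Cs: relative to Cs, both the across-period and down-group shifts push In's electronegativity up.
F > In: both effects reinforce here, so F is clearly the higher of the two.
Approximate values (Pauling): F 3.98, In 1.78, Cs 0.79.
So from lowest to highest: Cs < In < F.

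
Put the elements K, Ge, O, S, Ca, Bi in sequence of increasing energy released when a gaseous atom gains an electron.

Ca, K, Bi, Ge, O, S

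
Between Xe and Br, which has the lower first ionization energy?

Br

Br is in period 4, group 17; Xe is in period 5, group 18.
Removing the outermost electron gets harder across a period and easier down a group.
A diagonal step moves right (one effect) and down (the opposite effect) at once.
Xe > Br: the two effects oppose for this pair; the across-period effect wins (1170 vs 1140 kJ/mol).
Tabulated first ionization energy (kJ/mol): Br 1140, Xe 1170.
So Br has the lower first ionization energy (Br < Xe).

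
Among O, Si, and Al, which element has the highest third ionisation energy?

O

The third ionization energy removes an electron from the +2 ion. For each element: O²⁺ still has 4 valence electrons; Si²⁺ still has 2 valence electrons; Al²⁺ still has 1 valence electron.
All are still removing valence electrons, so compare the +2 ions as you would atoms: IE_3 generally rises across a period (higher Z_eff) and falls down a group (larger shell), subject to the usual subshell exceptions.
Valence configurations: O²⁺ [He]2s²2p², Si²⁺ [Ne]3s², Al²⁺ [Ne]3s¹.
Approximate IE_3 values (kJ/mol): O 5300, Si 3232, Al 2745.
Putting it together, IE_3: Al < Si < O.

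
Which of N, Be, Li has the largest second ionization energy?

The second ionization energy removes an electron from the +1 ion. For each element: N⁺ still has 4 valence electrons; Be⁺ still has 1 valence electron; Li⁺ is the bare [He] core.
Breaking into a closed-shell core is much more expensive than removing a leftover valence electron — Li has the largest IE_2 here.
Valence configurations: N⁺ [He]2s²2p², Be⁺ [He]2s¹.
Tabulated IE_2 (kJ/mol): N 2856, Be 1757, Li 7298.
Hence IE_2: Be < N < Li.

Li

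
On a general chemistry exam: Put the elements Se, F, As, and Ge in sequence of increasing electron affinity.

As < Ge < Se < F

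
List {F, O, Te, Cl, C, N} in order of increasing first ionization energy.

C is in period 2, group 14; N is in period 2, group 15; O is in period 2, group 16; F is in period 2, group 17; Cl is in period 3, group 17; Te is in period 5, group 16.
Removing the outermost electron gets harder across a period and easier down a group.
Here both period and group differ, so the two effects have to be weighed against each other.
C > Te: period and group pull opposite ways; the down-group shift dominates (1086 vs 869 kJ/mol).
Cl > C: period and group pull opposite ways; the across-period shift dominates (1251 vs 1086 kJ/mol).
O > Cl: period and group pull opposite ways; the down-group shift dominates (1314 vs 1251 kJ/mol).
N > O: this pair runs against the simple trend — see the exception note.
F > N: both are in period 2; the period trend gives F the larger value.
Note the exception: N has a higher first ionization energy than O, contrary to the simple trend — pairing an electron in O's 2p⁴ costs repulsion energy, so O ionizes more easily than half-filled N (2p³).
Tabulated first ionization energy (kJ/mol): C 1086, N 1402, O 1314, F 1681, Cl 1251, Te 869.
So from lowest to highest: Te < C < Cl < O < N < F.

Te < C < Cl < O < N < F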